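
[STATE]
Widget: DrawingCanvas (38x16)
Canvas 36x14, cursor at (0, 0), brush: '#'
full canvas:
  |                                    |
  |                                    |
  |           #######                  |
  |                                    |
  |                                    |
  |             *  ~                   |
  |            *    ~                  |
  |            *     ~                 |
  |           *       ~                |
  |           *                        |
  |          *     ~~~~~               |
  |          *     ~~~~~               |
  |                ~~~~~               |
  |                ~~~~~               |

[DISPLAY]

+                                     
                                      
           #######                    
                                      
                                      
             *  ~                     
            *    ~                    
            *     ~                   
           *       ~                  
           *                          
          *     ~~~~~                 
          *     ~~~~~                 
                ~~~~~                 
                ~~~~~                 
                                      
                                      


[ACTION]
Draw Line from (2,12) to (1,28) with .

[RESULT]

+                                     
                     ........         
           #.........                 
                                      
                                      
             *  ~                     
            *    ~                    
            *     ~                   
           *       ~                  
           *                          
          *     ~~~~~                 
          *     ~~~~~                 
                ~~~~~                 
                ~~~~~                 
                                      
                                      


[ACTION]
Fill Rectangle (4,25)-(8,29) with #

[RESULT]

+                                     
                     ........         
           #.........                 
                                      
                         #####        
             *  ~        #####        
            *    ~       #####        
            *     ~      #####        
           *       ~     #####        
           *                          
          *     ~~~~~                 
          *     ~~~~~                 
                ~~~~~                 
                ~~~~~                 
                                      
                                      


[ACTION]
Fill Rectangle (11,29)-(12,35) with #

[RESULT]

+                                     
                     ........         
           #.........                 
                                      
                         #####        
             *  ~        #####        
            *    ~       #####        
            *     ~      #####        
           *       ~     #####        
           *                          
          *     ~~~~~                 
          *     ~~~~~        #######  
                ~~~~~        #######  
                ~~~~~                 
                                      
                                      


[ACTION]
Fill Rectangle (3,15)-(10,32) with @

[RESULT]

+                                     
                     ........         
           #.........                 
               @@@@@@@@@@@@@@@@@@     
               @@@@@@@@@@@@@@@@@@     
             * @@@@@@@@@@@@@@@@@@     
            *  @@@@@@@@@@@@@@@@@@     
            *  @@@@@@@@@@@@@@@@@@     
           *   @@@@@@@@@@@@@@@@@@     
           *   @@@@@@@@@@@@@@@@@@     
          *    @@@@@@@@@@@@@@@@@@     
          *     ~~~~~        #######  
                ~~~~~        #######  
                ~~~~~                 
                                      
                                      


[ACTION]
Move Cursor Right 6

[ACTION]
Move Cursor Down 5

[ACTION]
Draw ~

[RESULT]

                                      
                     ........         
           #.........                 
               @@@@@@@@@@@@@@@@@@     
               @@@@@@@@@@@@@@@@@@     
      ~      * @@@@@@@@@@@@@@@@@@     
            *  @@@@@@@@@@@@@@@@@@     
            *  @@@@@@@@@@@@@@@@@@     
           *   @@@@@@@@@@@@@@@@@@     
           *   @@@@@@@@@@@@@@@@@@     
          *    @@@@@@@@@@@@@@@@@@     
          *     ~~~~~        #######  
                ~~~~~        #######  
                ~~~~~                 
                                      
                                      


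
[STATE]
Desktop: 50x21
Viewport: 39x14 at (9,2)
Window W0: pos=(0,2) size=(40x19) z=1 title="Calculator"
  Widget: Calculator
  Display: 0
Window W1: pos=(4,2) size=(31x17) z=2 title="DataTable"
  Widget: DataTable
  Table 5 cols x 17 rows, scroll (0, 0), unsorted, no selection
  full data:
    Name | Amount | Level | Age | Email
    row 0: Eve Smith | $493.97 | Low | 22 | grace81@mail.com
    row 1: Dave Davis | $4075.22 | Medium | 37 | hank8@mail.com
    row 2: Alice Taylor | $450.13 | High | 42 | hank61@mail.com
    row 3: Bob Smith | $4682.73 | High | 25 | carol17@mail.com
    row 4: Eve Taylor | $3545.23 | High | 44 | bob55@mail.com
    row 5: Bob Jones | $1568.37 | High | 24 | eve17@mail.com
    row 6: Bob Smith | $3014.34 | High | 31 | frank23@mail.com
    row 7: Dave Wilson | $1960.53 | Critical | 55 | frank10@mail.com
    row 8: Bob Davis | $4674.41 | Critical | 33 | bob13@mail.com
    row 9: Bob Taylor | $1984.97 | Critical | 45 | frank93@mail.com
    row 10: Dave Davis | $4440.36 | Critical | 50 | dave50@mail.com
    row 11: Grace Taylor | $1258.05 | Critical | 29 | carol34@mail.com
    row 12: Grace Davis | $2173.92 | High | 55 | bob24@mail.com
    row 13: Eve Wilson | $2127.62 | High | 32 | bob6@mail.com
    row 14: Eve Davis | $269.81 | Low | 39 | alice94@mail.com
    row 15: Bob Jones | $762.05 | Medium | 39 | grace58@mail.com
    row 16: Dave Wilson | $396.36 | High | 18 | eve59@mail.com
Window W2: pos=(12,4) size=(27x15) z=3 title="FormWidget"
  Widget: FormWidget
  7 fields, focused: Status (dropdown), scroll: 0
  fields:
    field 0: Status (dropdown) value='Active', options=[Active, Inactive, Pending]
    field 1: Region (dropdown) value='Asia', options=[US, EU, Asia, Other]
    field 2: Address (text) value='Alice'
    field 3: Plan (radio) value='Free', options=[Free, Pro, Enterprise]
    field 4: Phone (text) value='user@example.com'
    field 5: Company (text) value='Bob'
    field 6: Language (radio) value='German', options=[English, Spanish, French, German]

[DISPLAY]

━━━━━━━━━━━━━━━━━━━━━━━━━┓━━━━┓        
aTable                   ┃    ┃        
───┏━━━━━━━━━━━━━━━━━━━━━━━━━┓┨        
   ┃ FormWidget              ┃┃        
───┠─────────────────────────┨┃        
Smi┃> Status:     [Active  ▼]┃┃        
 Da┃  Region:     [Asia    ▼]┃┃        
e T┃  Address:    [Alice    ]┃┃        
Smi┃  Plan:       (●) Free  (┃┃        
Tay┃  Phone:      [user@exam]┃┃        
Jon┃  Company:    [Bob      ]┃┃        
Smi┃  Language:   ( ) English┃┃        
 Wi┃                         ┃┃        
Dav┃                         ┃┃        


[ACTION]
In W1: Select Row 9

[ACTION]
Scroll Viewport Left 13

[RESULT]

┏━━━┏━━━━━━━━━━━━━━━━━━━━━━━━━━━━━┓━━━━
┃ Ca┃ DataTable                   ┃    
┠───┠───────┏━━━━━━━━━━━━━━━━━━━━━━━━━┓
┃   ┃Name   ┃ FormWidget              ┃
┃┌──┃───────┠─────────────────────────┨
┃│ 7┃Eve Smi┃> Status:     [Active  ▼]┃
┃├──┃Dave Da┃  Region:     [Asia    ▼]┃
┃│ 4┃Alice T┃  Address:    [Alice    ]┃
┃├──┃Bob Smi┃  Plan:       (●) Free  (┃
┃│ 1┃Eve Tay┃  Phone:      [user@exam]┃
┃├──┃Bob Jon┃  Company:    [Bob      ]┃
┃│ 0┃Bob Smi┃  Language:   ( ) English┃
┃├──┃Dave Wi┃                         ┃
┃│ C┃Bob Dav┃                         ┃


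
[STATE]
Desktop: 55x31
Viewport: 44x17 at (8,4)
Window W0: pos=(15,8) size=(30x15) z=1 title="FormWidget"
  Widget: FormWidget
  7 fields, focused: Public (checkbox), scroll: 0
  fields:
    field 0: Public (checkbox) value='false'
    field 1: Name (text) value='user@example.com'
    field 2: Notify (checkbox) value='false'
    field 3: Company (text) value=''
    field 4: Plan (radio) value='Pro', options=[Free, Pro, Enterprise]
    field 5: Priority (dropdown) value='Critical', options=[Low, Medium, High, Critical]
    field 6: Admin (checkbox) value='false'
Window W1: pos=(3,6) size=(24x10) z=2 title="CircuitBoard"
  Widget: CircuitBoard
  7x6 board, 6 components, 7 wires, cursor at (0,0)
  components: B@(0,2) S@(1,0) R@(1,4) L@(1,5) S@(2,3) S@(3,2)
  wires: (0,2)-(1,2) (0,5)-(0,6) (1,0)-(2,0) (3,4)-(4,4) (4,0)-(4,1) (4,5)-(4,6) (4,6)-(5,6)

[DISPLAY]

                                            
                                            
━━━━━━━━━━━━━━━━━━┓                         
cuitBoard         ┃                         
──────────────────┨━━━━━━━━━━━━━━━━━┓       
 1 2 3 4 5 6      ┃                 ┃       
.]      B         ┃─────────────────┨       
        │         ┃   [ ]           ┃       
S       ·       R ┃   [user@example]┃       
│                 ┃   [ ]           ┃       
·           S     ┃   [            ]┃       
━━━━━━━━━━━━━━━━━━┛   ( ) Free  (●) ┃       
       ┃  Priority:   [Critical   ▼]┃       
       ┃  Admin:      [ ]           ┃       
       ┃                            ┃       
       ┃                            ┃       
       ┃                            ┃       


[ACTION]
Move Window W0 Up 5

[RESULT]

       ┃ FormWidget                 ┃       
       ┠────────────────────────────┨       
━━━━━━━━━━━━━━━━━━┓   [ ]           ┃       
cuitBoard         ┃   [user@example]┃       
──────────────────┨   [ ]           ┃       
 1 2 3 4 5 6      ┃   [            ]┃       
.]      B         ┃   ( ) Free  (●) ┃       
        │         ┃   [Critical   ▼]┃       
S       ·       R ┃   [ ]           ┃       
│                 ┃                 ┃       
·           S     ┃                 ┃       
━━━━━━━━━━━━━━━━━━┛                 ┃       
       ┃                            ┃       
       ┗━━━━━━━━━━━━━━━━━━━━━━━━━━━━┛       
                                            
                                            
                                            


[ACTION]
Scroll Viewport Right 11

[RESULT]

    ┃ FormWidget                 ┃          
    ┠────────────────────────────┨          
━━━━━━━━━━━━━━━┓   [ ]           ┃          
tBoard         ┃   [user@example]┃          
───────────────┨   [ ]           ┃          
2 3 4 5 6      ┃   [            ]┃          
     B         ┃   ( ) Free  (●) ┃          
     │         ┃   [Critical   ▼]┃          
     ·       R ┃   [ ]           ┃          
               ┃                 ┃          
         S     ┃                 ┃          
━━━━━━━━━━━━━━━┛                 ┃          
    ┃                            ┃          
    ┗━━━━━━━━━━━━━━━━━━━━━━━━━━━━┛          
                                            
                                            
                                            


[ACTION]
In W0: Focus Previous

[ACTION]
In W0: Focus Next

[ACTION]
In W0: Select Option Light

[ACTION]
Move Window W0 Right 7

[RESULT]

           ┃ FormWidget                 ┃   
           ┠────────────────────────────┨   
━━━━━━━━━━━━━━━┓blic:     [ ]           ┃   
tBoard         ┃me:       [user@example]┃   
───────────────┨tify:     [ ]           ┃   
2 3 4 5 6      ┃mpany:    [            ]┃   
     B         ┃an:       ( ) Free  (●) ┃   
     │         ┃iority:   [Critical   ▼]┃   
     ·       R ┃min:      [ ]           ┃   
               ┃                        ┃   
         S     ┃                        ┃   
━━━━━━━━━━━━━━━┛                        ┃   
           ┃                            ┃   
           ┗━━━━━━━━━━━━━━━━━━━━━━━━━━━━┛   
                                            
                                            
                                            


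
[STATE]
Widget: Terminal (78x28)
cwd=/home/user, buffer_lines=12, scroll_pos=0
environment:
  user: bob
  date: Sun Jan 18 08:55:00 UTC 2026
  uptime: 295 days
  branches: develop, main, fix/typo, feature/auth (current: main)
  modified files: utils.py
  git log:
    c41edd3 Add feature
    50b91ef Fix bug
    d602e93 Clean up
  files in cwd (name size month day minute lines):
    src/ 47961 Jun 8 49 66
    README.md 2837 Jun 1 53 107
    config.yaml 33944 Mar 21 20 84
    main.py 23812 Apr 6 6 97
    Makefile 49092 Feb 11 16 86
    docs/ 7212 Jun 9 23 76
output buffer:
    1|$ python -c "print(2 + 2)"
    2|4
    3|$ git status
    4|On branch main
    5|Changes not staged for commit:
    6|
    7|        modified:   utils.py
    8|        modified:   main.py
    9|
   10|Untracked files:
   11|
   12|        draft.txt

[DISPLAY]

$ python -c "print(2 + 2)"                                                    
4                                                                             
$ git status                                                                  
On branch main                                                                
Changes not staged for commit:                                                
                                                                              
        modified:   utils.py                                                  
        modified:   main.py                                                   
                                                                              
Untracked files:                                                              
                                                                              
        draft.txt                                                             
$ █                                                                           
                                                                              
                                                                              
                                                                              
                                                                              
                                                                              
                                                                              
                                                                              
                                                                              
                                                                              
                                                                              
                                                                              
                                                                              
                                                                              
                                                                              
                                                                              


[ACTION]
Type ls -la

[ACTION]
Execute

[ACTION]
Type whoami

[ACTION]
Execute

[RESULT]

$ python -c "print(2 + 2)"                                                    
4                                                                             
$ git status                                                                  
On branch main                                                                
Changes not staged for commit:                                                
                                                                              
        modified:   utils.py                                                  
        modified:   main.py                                                   
                                                                              
Untracked files:                                                              
                                                                              
        draft.txt                                                             
$ ls -la                                                                      
drwxr-xr-x  1 bob group    47961 Jun  8 10:49 src/                            
-rw-r--r--  1 bob group     2837 Jun  1 10:53 README.md                       
-rw-r--r--  1 bob group    33944 Mar 21 10:20 config.yaml                     
-rw-r--r--  1 bob group    23812 Apr  6 10:06 main.py                         
-rw-r--r--  1 bob group    49092 Feb 11 10:16 Makefile                        
drwxr-xr-x  1 bob group     7212 Jun  9 10:23 docs/                           
$ whoami                                                                      
bob                                                                           
$ █                                                                           
                                                                              
                                                                              
                                                                              
                                                                              
                                                                              
                                                                              


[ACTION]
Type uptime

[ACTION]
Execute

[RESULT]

$ python -c "print(2 + 2)"                                                    
4                                                                             
$ git status                                                                  
On branch main                                                                
Changes not staged for commit:                                                
                                                                              
        modified:   utils.py                                                  
        modified:   main.py                                                   
                                                                              
Untracked files:                                                              
                                                                              
        draft.txt                                                             
$ ls -la                                                                      
drwxr-xr-x  1 bob group    47961 Jun  8 10:49 src/                            
-rw-r--r--  1 bob group     2837 Jun  1 10:53 README.md                       
-rw-r--r--  1 bob group    33944 Mar 21 10:20 config.yaml                     
-rw-r--r--  1 bob group    23812 Apr  6 10:06 main.py                         
-rw-r--r--  1 bob group    49092 Feb 11 10:16 Makefile                        
drwxr-xr-x  1 bob group     7212 Jun  9 10:23 docs/                           
$ whoami                                                                      
bob                                                                           
$ uptime                                                                      
 10:00  up 295 days                                                           
$ █                                                                           
                                                                              
                                                                              
                                                                              
                                                                              


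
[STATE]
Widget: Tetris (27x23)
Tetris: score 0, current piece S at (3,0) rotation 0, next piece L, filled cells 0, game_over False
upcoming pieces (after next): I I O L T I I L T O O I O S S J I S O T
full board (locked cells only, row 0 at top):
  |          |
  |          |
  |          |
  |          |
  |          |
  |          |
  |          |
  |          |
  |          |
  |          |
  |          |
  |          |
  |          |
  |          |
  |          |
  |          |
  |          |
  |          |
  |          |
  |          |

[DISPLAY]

    ░░    │Next:           
   ░░     │  ▒             
          │▒▒▒             
          │                
          │                
          │                
          │Score:          
          │0               
          │                
          │                
          │                
          │                
          │                
          │                
          │                
          │                
          │                
          │                
          │                
          │                
          │                
          │                
          │                


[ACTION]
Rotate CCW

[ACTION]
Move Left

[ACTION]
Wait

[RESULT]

          │Next:           
  ░       │  ▒             
  ░░      │▒▒▒             
   ░      │                
          │                
          │                
          │Score:          
          │0               
          │                
          │                
          │                
          │                
          │                
          │                
          │                
          │                
          │                
          │                
          │                
          │                
          │                
          │                
          │                


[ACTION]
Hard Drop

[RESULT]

     ▒    │Next:           
   ▒▒▒    │████            
          │                
          │                
          │                
          │                
          │Score:          
          │0               
          │                
          │                
          │                
          │                
          │                
          │                
          │                
          │                
          │                
  ░       │                
  ░░      │                
   ░      │                
          │                
          │                
          │                


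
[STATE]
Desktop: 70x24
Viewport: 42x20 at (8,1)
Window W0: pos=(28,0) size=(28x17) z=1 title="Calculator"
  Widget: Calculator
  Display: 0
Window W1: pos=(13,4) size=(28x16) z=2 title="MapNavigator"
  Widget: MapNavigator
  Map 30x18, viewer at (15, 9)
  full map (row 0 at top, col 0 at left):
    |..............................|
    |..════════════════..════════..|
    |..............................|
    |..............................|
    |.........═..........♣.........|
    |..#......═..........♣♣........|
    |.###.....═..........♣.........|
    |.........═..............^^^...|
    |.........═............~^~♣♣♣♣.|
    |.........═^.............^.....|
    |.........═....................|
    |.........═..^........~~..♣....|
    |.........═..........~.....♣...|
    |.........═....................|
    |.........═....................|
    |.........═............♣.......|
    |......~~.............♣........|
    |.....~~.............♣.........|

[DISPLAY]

                    ┃ Calculator          
                    ┠─────────────────────
                    ┃                     
     ┏━━━━━━━━━━━━━━━━━━━━━━━━━━┓┬───┐    
     ┃ MapNavigator             ┃│ ÷ │    
     ┠──────────────────────────┨┼───┤    
     ┃..........................┃│ × │    
     ┃.......═..........♣.......┃┼───┤    
     ┃#......═..........♣♣......┃│ - │    
     ┃##.....═..........♣.......┃┼───┤    
     ┃.......═..............^^^.┃│ + │    
     ┃.......═............~^~♣♣♣┃┼───┤    
     ┃.......═^....@........^...┃│ M+│    
     ┃.......═..................┃┴───┘    
     ┃.......═..^........~~..♣..┃         
     ┃.......═..........~.....♣.┃━━━━━━━━━
     ┃.......═..................┃         
     ┃.......═..................┃         
     ┗━━━━━━━━━━━━━━━━━━━━━━━━━━┛         
                                          


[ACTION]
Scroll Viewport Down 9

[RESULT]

     ┏━━━━━━━━━━━━━━━━━━━━━━━━━━┓┬───┐    
     ┃ MapNavigator             ┃│ ÷ │    
     ┠──────────────────────────┨┼───┤    
     ┃..........................┃│ × │    
     ┃.......═..........♣.......┃┼───┤    
     ┃#......═..........♣♣......┃│ - │    
     ┃##.....═..........♣.......┃┼───┤    
     ┃.......═..............^^^.┃│ + │    
     ┃.......═............~^~♣♣♣┃┼───┤    
     ┃.......═^....@........^...┃│ M+│    
     ┃.......═..................┃┴───┘    
     ┃.......═..^........~~..♣..┃         
     ┃.......═..........~.....♣.┃━━━━━━━━━
     ┃.......═..................┃         
     ┃.......═..................┃         
     ┗━━━━━━━━━━━━━━━━━━━━━━━━━━┛         
                                          
                                          
                                          
                                          


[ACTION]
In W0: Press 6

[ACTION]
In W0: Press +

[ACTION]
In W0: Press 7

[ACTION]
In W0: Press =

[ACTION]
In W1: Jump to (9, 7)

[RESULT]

     ┏━━━━━━━━━━━━━━━━━━━━━━━━━━┓┬───┐    
     ┃ MapNavigator             ┃│ ÷ │    
     ┠──────────────────────────┨┼───┤    
     ┃    ..════════════════..══┃│ × │    
     ┃    ......................┃┼───┤    
     ┃    ......................┃│ - │    
     ┃    .........═..........♣.┃┼───┤    
     ┃    ..#......═..........♣♣┃│ + │    
     ┃    .###.....═..........♣.┃┼───┤    
     ┃    .........@............┃│ M+│    
     ┃    .........═............┃┴───┘    
     ┃    .........═^...........┃         
     ┃    .........═............┃━━━━━━━━━
     ┃    .........═..^........~┃         
     ┃    .........═..........~.┃         
     ┗━━━━━━━━━━━━━━━━━━━━━━━━━━┛         
                                          
                                          
                                          
                                          


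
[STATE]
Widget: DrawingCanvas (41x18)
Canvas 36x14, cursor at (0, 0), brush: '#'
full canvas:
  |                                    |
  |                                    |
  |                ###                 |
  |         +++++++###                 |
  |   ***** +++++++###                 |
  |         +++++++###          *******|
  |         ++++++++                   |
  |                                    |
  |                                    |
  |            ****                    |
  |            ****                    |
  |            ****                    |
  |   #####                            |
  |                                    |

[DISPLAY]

+                                        
                                         
                ###                      
         +++++++###                      
   ***** +++++++###                      
         +++++++###          *******     
         ++++++++                        
                                         
                                         
            ****                         
            ****                         
            ****                         
   #####                                 
                                         
                                         
                                         
                                         
                                         


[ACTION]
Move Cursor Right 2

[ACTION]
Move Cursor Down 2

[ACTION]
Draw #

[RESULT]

                                         
                                         
  #             ###                      
         +++++++###                      
   ***** +++++++###                      
         +++++++###          *******     
         ++++++++                        
                                         
                                         
            ****                         
            ****                         
            ****                         
   #####                                 
                                         
                                         
                                         
                                         
                                         


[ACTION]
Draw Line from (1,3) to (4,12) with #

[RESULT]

                                         
   ##                                    
  #  ###        ###                      
        ###+++++###                      
   ***** ++##+++###                      
         +++++++###          *******     
         ++++++++                        
                                         
                                         
            ****                         
            ****                         
            ****                         
   #####                                 
                                         
                                         
                                         
                                         
                                         


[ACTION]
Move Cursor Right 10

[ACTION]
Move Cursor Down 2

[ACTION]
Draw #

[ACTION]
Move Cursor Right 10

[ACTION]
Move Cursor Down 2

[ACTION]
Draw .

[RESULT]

                                         
   ##                                    
  #  ###        ###                      
        ###+++++###                      
   ***** ++##+++###                      
         +++++++###          *******     
         ++++++++     .                  
                                         
                                         
            ****                         
            ****                         
            ****                         
   #####                                 
                                         
                                         
                                         
                                         
                                         


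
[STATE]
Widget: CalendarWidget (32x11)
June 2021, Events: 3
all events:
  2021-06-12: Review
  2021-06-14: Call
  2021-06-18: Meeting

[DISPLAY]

           June 2021            
Mo Tu We Th Fr Sa Su            
    1  2  3  4  5  6            
 7  8  9 10 11 12* 13           
14* 15 16 17 18* 19 20          
21 22 23 24 25 26 27            
28 29 30                        
                                
                                
                                
                                


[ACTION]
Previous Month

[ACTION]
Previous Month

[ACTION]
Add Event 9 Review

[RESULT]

           April 2021           
Mo Tu We Th Fr Sa Su            
          1  2  3  4            
 5  6  7  8  9* 10 11           
12 13 14 15 16 17 18            
19 20 21 22 23 24 25            
26 27 28 29 30                  
                                
                                
                                
                                


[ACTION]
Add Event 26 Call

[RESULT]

           April 2021           
Mo Tu We Th Fr Sa Su            
          1  2  3  4            
 5  6  7  8  9* 10 11           
12 13 14 15 16 17 18            
19 20 21 22 23 24 25            
26* 27 28 29 30                 
                                
                                
                                
                                


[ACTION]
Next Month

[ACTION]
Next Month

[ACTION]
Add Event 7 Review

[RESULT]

           June 2021            
Mo Tu We Th Fr Sa Su            
    1  2  3  4  5  6            
 7*  8  9 10 11 12* 13          
14* 15 16 17 18* 19 20          
21 22 23 24 25 26 27            
28 29 30                        
                                
                                
                                
                                


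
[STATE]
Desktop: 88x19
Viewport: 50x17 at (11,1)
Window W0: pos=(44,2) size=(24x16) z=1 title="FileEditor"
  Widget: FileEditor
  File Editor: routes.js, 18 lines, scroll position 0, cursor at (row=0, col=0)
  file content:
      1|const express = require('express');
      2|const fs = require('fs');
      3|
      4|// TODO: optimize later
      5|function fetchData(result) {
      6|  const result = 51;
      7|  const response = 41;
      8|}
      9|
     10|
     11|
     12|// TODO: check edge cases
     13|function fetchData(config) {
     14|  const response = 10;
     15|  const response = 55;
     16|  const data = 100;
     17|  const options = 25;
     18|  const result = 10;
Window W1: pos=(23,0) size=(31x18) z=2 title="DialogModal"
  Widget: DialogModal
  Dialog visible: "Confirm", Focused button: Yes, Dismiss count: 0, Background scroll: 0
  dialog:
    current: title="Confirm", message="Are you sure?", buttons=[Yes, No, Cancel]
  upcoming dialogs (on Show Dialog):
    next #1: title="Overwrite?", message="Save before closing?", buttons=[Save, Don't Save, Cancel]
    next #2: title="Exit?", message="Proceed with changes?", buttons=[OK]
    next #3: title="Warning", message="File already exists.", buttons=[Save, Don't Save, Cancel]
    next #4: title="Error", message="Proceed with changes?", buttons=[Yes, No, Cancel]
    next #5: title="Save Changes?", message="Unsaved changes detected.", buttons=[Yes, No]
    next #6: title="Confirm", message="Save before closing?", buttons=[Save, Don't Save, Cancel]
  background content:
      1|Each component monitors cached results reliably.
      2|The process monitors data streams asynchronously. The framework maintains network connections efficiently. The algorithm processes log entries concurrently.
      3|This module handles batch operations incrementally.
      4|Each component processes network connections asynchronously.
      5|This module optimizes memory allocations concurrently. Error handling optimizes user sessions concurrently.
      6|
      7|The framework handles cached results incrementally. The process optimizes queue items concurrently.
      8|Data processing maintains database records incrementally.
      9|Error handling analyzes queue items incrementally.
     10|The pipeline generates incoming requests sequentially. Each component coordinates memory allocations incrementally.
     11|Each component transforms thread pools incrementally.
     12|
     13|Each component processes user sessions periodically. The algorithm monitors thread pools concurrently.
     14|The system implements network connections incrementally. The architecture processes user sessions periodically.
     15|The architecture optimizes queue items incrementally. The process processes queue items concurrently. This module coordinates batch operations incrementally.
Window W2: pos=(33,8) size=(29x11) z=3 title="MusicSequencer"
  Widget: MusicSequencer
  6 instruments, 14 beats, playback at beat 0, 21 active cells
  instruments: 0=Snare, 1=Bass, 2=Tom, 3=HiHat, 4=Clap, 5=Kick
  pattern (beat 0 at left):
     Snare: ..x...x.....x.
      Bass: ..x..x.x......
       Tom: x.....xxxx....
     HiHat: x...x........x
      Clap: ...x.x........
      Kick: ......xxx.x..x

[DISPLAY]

            ┃ DialogModal                 ┃       
            ┠─────────────────────────────┨━━━━━━━
            ┃Each component monitors cache┃or     
            ┃The process monitors data str┃───────
            ┃This module handles batch ope┃ress = 
            ┃Each component processes netw┃= requi
            ┃Thi┌─────────────────────┐ry ┃       
            ┃   │     ┏━━━━━━━━━━━━━━━━━━━━━━━━━━━
            ┃The│    A┃ MusicSequencer            
            ┃Dat│ [Yes┠───────────────────────────
            ┃Err└─────┃      ▼1234567890123       
            ┃The pipel┃ Snare··█···█·····█·       
            ┃Each comp┃  Bass··█··█·█······       
            ┃         ┃   Tom█·····████····       
            ┃Each comp┃ HiHat█···█········█       
            ┃The syste┃  Clap···█·█········       
            ┗━━━━━━━━━┃  Kick······███·█··█       


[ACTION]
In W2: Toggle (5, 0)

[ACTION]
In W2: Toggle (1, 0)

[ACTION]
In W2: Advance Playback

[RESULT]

            ┃ DialogModal                 ┃       
            ┠─────────────────────────────┨━━━━━━━
            ┃Each component monitors cache┃or     
            ┃The process monitors data str┃───────
            ┃This module handles batch ope┃ress = 
            ┃Each component processes netw┃= requi
            ┃Thi┌─────────────────────┐ry ┃       
            ┃   │     ┏━━━━━━━━━━━━━━━━━━━━━━━━━━━
            ┃The│    A┃ MusicSequencer            
            ┃Dat│ [Yes┠───────────────────────────
            ┃Err└─────┃      0▼234567890123       
            ┃The pipel┃ Snare··█···█·····█·       
            ┃Each comp┃  Bass█·█··█·█······       
            ┃         ┃   Tom█·····████····       
            ┃Each comp┃ HiHat█···█········█       
            ┃The syste┃  Clap···█·█········       
            ┗━━━━━━━━━┃  Kick█·····███·█··█       
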